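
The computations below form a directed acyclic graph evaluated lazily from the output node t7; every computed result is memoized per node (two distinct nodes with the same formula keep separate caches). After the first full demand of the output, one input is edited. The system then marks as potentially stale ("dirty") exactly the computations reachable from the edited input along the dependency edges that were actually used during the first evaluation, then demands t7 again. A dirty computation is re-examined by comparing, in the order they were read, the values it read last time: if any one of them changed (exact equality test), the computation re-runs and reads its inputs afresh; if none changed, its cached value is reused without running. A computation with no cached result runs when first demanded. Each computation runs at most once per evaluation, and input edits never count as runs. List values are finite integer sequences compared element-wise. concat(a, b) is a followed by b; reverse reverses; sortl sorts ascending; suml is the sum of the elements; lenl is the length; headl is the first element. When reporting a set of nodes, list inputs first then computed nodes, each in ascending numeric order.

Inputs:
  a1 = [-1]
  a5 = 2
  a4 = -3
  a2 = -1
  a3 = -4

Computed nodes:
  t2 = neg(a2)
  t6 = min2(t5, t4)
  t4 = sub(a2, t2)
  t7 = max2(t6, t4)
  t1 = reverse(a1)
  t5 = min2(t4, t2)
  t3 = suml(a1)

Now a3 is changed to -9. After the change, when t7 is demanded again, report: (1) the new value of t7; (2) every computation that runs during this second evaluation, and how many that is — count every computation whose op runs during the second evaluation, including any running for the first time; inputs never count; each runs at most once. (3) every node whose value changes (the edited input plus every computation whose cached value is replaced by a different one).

First demand of the output computes:
  t2 = neg(-1) = 1
  t4 = sub(-1, 1) = -2
  t5 = min2(-2, 1) = -2
  t6 = min2(-2, -2) = -2
  t7 = max2(-2, -2) = -2

After the edit, cleaning proceeds:
  no node depends on a3 at all; the second demand re-runs nothing.

Note the shortcut — nothing in the graph depends on a3 at all, so no recomputation happens.

Demanding t7 again yields -2.
0 computations run: none.
The nodes whose values change: a3.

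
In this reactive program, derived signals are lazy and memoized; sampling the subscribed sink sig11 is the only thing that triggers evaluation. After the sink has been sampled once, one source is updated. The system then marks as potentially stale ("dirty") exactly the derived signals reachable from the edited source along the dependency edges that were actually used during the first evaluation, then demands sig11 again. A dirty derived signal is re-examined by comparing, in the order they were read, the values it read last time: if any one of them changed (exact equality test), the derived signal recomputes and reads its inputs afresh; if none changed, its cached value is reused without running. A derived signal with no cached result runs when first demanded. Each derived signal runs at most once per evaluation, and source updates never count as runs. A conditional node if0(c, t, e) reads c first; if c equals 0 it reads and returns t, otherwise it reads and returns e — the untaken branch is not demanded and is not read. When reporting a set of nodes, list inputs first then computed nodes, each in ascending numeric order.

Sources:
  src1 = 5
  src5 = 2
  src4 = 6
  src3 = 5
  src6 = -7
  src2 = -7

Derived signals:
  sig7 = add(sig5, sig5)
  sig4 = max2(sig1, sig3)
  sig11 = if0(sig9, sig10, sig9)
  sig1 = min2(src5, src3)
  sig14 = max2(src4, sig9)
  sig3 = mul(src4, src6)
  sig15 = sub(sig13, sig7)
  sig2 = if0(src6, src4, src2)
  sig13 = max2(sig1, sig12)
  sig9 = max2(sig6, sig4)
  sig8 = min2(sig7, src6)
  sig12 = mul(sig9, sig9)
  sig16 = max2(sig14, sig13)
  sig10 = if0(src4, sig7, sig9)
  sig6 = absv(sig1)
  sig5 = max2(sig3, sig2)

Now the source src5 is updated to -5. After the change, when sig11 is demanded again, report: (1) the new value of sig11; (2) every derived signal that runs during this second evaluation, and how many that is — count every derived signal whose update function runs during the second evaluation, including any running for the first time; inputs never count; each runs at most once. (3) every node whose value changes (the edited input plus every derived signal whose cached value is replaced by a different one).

First demand of the output computes:
  sig1 = min2(2, 5) = 2
  sig3 = mul(6, -7) = -42
  sig4 = max2(2, -42) = 2
  sig6 = absv(2) = 2
  sig9 = max2(2, 2) = 2
  sig11 = if0(sig9=2 -> else branch sig9) = 2

After the edit, cleaning proceeds:
  sig1: a read changed (src5 2->-5) — executes, giving -5.
  sig4: a read changed (sig1 2->-5) — executes, giving -5.
  sig6: a read changed (sig1 2->-5) — executes, giving 5.
  sig9: a read changed (sig6 2->5; sig4 2->-5) — executes, giving 5.
  sig11: a read changed (sig9 2->5; sig9 2->5) — executes, giving 5.

Demanding sig11 again yields 5.
5 derived signals run: sig1, sig4, sig6, sig9, sig11.
The nodes whose values change: src5, sig1, sig4, sig6, sig9, sig11.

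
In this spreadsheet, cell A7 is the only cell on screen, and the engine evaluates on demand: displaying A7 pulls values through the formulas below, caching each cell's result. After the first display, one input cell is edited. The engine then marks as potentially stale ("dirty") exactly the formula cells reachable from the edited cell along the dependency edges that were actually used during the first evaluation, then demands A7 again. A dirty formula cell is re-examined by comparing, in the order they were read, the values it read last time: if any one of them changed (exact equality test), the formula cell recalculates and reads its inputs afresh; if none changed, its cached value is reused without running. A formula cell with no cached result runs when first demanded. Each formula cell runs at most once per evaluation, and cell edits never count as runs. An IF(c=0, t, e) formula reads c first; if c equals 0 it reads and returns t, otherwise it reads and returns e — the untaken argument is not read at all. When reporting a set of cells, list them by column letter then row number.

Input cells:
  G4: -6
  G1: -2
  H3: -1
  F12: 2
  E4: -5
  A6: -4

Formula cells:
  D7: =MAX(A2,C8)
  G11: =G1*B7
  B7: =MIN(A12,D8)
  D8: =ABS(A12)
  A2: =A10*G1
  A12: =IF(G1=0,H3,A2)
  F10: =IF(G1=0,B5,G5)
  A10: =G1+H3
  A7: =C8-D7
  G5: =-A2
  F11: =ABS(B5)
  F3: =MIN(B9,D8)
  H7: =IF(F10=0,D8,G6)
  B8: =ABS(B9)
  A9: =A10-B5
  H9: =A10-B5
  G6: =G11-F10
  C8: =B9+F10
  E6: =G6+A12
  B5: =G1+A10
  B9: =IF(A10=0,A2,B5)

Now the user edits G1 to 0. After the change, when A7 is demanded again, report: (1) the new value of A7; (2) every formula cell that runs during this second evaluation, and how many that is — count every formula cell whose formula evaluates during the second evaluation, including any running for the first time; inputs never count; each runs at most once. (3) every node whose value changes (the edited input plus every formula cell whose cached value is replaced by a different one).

Initial pass — values computed on the first demand:
  A10 = -2 + -1 = -3
  A2 = -3 * -2 = 6
  B5 = -2 + -3 = -5
  B9 = IF(A10=0: A10=-3 -> else branch B5) = -5
  G5 = -(6) = -6
  F10 = IF(G1=0: G1=-2 -> else branch G5) = -6
  C8 = -5 + -6 = -11
  D7 = MAX(6, -11) = 6
  A7 = -11 - 6 = -17

Second demand — change propagation:
  A10: re-runs because G1 -2->0; new result -1.
  A2: re-runs because A10 -3->-1; G1 -2->0; new result 0.
  B5: re-runs because G1 -2->0; A10 -3->-1; new result -1.
  B9: re-runs because A10 -3->-1; B5 -5->-1; new result -1.
  G5: dirty yet unreached — the second evaluation never asks for it.
  F10: re-runs because G1 -2->0; new result -1.
  C8: re-runs because B9 -5->-1; F10 -6->-1; new result -2.
  D7: re-runs because A2 6->0; C8 -11->-2; new result 0.
  A7: re-runs because C8 -11->-2; D7 6->0; new result -2.

The important point: the flipped condition redirects demand; G5 is left stale, never re-checked.

A7 now evaluates to -2.
Run set: A2, A7, A10, B5, B9, C8, D7, F10 (8 run).
Changed values: A2, A7, A10, B5, B9, C8, D7, F10, G1.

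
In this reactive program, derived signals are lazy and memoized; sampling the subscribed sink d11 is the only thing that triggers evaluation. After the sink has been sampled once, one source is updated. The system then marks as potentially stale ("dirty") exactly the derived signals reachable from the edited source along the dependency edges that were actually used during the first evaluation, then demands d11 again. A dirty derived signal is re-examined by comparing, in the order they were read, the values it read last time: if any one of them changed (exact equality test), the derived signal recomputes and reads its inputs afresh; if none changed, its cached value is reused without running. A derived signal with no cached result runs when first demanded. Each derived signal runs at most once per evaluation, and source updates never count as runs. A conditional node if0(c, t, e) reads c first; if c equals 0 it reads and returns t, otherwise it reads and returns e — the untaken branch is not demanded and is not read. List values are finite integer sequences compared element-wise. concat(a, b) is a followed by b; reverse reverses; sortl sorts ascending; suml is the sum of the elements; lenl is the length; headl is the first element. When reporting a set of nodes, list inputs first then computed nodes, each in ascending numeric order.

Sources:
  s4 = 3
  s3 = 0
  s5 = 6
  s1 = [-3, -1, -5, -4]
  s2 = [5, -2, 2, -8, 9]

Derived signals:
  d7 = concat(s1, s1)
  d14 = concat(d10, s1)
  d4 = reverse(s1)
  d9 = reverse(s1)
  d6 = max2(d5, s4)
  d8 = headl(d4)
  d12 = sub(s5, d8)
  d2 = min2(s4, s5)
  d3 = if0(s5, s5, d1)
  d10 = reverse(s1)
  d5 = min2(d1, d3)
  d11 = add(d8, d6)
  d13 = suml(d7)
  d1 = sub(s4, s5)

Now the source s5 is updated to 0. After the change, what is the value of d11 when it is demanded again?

Demanding d11 again yields -1.
Note the absorption at d6: it re-runs yet its value is the same, leaving the output's value untouched.

First demand of the output computes:
  d1 = sub(3, 6) = -3
  d3 = if0(s5=6 -> else branch d1) = -3
  d4 = reverse([-3, -1, -5, -4]) = [-4, -5, -1, -3]
  d5 = min2(-3, -3) = -3
  d6 = max2(-3, 3) = 3
  d8 = headl([-4, -5, -1, -3]) = -4
  d11 = add(-4, 3) = -1

After the edit, cleaning proceeds:
  d1: a read changed (s5 6->0) — executes, giving 3.
  d3: a read changed (s5 6->0; d1 -3->3) — executes, giving 0.
  d5: a read changed (d1 -3->3; d3 -3->0) — executes, giving 0.
  d6: a read changed (d5 -3->0) — executes, giving 3 — identical to its old value.
  d11: dirty, but its reads are unchanged (d8 unchanged, d6 unchanged); cached -1 stands.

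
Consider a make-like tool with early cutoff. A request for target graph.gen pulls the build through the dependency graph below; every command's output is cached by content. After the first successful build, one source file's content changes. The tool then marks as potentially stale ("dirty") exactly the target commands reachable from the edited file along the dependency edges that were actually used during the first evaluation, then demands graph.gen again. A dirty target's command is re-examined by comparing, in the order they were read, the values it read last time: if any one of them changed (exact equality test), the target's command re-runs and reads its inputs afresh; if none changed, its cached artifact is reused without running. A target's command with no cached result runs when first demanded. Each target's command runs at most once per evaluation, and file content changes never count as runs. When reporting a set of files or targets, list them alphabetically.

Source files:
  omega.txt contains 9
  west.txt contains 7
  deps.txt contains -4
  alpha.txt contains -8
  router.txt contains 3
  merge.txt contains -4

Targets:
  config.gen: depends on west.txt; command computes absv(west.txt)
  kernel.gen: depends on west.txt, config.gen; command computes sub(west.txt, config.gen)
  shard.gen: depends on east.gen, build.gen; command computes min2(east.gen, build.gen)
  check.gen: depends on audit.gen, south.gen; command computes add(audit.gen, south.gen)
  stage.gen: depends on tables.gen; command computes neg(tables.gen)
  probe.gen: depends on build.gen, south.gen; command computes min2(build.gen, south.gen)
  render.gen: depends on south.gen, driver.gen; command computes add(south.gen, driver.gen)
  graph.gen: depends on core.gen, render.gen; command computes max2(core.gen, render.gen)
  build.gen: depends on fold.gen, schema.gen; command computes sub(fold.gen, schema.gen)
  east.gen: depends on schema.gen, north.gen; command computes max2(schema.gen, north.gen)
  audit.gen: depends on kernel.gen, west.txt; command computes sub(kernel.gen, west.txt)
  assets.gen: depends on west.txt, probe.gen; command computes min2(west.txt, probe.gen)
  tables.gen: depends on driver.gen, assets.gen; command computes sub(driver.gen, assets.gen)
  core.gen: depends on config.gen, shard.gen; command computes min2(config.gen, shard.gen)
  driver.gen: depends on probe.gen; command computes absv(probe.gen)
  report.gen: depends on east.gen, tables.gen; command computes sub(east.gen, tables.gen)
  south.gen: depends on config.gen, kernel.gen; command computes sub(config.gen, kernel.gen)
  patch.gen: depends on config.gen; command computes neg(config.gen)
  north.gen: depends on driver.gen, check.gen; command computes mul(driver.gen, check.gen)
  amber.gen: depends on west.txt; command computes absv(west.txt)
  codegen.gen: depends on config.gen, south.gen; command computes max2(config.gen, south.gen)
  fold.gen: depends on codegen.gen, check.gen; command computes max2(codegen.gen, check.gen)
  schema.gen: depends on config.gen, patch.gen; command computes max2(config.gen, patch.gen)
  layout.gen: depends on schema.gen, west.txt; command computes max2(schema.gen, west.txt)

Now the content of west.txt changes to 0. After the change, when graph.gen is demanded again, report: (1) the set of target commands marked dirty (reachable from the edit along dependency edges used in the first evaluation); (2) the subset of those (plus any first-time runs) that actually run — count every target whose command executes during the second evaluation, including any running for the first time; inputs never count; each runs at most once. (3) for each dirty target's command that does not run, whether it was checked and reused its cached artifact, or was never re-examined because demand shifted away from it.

First demand of the output computes:
  config.gen = absv(7) = 7
  kernel.gen = sub(7, 7) = 0
  audit.gen = sub(0, 7) = -7
  patch.gen = neg(7) = -7
  schema.gen = max2(7, -7) = 7
  south.gen = sub(7, 0) = 7
  check.gen = add(-7, 7) = 0
  codegen.gen = max2(7, 7) = 7
  fold.gen = max2(7, 0) = 7
  build.gen = sub(7, 7) = 0
  probe.gen = min2(0, 7) = 0
  driver.gen = absv(0) = 0
  north.gen = mul(0, 0) = 0
  east.gen = max2(7, 0) = 7
  render.gen = add(7, 0) = 7
  shard.gen = min2(7, 0) = 0
  core.gen = min2(7, 0) = 0
  graph.gen = max2(0, 7) = 7

After the edit, cleaning proceeds:
  config.gen: a read changed (west.txt 7->0) — executes, giving 0.
  kernel.gen: a read changed (west.txt 7->0; config.gen 7->0) — executes, giving 0 — identical to its old value.
  audit.gen: a read changed (west.txt 7->0) — executes, giving 0.
  patch.gen: a read changed (config.gen 7->0) — executes, giving 0.
  schema.gen: a read changed (config.gen 7->0; patch.gen -7->0) — executes, giving 0.
  south.gen: a read changed (config.gen 7->0) — executes, giving 0.
  check.gen: a read changed (audit.gen -7->0; south.gen 7->0) — executes, giving 0 — identical to its old value.
  codegen.gen: a read changed (config.gen 7->0; south.gen 7->0) — executes, giving 0.
  fold.gen: a read changed (codegen.gen 7->0) — executes, giving 0.
  build.gen: a read changed (fold.gen 7->0; schema.gen 7->0) — executes, giving 0 — identical to its old value.
  probe.gen: a read changed (south.gen 7->0) — executes, giving 0 — identical to its old value.
  driver.gen: dirty, but its reads are unchanged (probe.gen unchanged); cached 0 stands.
  north.gen: dirty, but its reads are unchanged (driver.gen unchanged, check.gen unchanged); cached 0 stands.
  east.gen: a read changed (schema.gen 7->0) — executes, giving 0.
  render.gen: a read changed (south.gen 7->0) — executes, giving 0.
  shard.gen: a read changed (east.gen 7->0) — executes, giving 0 — identical to its old value.
  core.gen: a read changed (config.gen 7->0) — executes, giving 0 — identical to its old value.
  graph.gen: a read changed (render.gen 7->0) — executes, giving 0.

Note where the cutoff bites: driver.gen is checked, finds nothing changed, and keeps its cache.

The edit dirties: audit.gen, build.gen, check.gen, codegen.gen, config.gen, core.gen, driver.gen, east.gen, fold.gen, graph.gen, kernel.gen, north.gen, patch.gen, probe.gen, render.gen, schema.gen, shard.gen, south.gen.
16 target commands run: audit.gen, build.gen, check.gen, codegen.gen, config.gen, core.gen, east.gen, fold.gen, graph.gen, kernel.gen, patch.gen, probe.gen, render.gen, schema.gen, shard.gen, south.gen.
Cache hits after checking: driver.gen, north.gen.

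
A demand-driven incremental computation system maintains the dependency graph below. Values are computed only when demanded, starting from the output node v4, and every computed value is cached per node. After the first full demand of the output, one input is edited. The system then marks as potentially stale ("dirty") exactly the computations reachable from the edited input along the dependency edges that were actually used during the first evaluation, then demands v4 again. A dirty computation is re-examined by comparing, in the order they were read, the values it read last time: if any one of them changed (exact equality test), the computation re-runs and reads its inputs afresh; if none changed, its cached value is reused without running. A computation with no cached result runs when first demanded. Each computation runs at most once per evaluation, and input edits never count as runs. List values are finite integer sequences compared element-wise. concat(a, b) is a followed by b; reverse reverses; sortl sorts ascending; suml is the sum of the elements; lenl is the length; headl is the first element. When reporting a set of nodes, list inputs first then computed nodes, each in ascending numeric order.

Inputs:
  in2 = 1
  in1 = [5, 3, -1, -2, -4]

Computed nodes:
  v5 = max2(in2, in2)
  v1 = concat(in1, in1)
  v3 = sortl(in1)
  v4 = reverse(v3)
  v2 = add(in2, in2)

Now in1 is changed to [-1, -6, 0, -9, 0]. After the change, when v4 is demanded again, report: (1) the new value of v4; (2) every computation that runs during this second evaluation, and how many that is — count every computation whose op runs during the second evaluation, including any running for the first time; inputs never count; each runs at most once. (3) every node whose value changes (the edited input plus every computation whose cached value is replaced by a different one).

New value of v4: [0, 0, -1, -6, -9].
Computations that run: v3, v4 — 2 in total.
Values that change: in1, v3, v4.

First evaluation (everything demanded from the output):
  v3 = sortl([5, 3, -1, -2, -4]) = [-4, -2, -1, 3, 5]
  v4 = reverse([-4, -2, -1, 3, 5]) = [5, 3, -1, -2, -4]

Propagation after the edit:
  v3: runs — in1 [5, 3, -1, -2, -4]->[-1, -6, 0, -9, 0]; result [-9, -6, -1, 0, 0].
  v4: runs — v3 [-4, -2, -1, 3, 5]->[-9, -6, -1, 0, 0]; result [0, 0, -1, -6, -9].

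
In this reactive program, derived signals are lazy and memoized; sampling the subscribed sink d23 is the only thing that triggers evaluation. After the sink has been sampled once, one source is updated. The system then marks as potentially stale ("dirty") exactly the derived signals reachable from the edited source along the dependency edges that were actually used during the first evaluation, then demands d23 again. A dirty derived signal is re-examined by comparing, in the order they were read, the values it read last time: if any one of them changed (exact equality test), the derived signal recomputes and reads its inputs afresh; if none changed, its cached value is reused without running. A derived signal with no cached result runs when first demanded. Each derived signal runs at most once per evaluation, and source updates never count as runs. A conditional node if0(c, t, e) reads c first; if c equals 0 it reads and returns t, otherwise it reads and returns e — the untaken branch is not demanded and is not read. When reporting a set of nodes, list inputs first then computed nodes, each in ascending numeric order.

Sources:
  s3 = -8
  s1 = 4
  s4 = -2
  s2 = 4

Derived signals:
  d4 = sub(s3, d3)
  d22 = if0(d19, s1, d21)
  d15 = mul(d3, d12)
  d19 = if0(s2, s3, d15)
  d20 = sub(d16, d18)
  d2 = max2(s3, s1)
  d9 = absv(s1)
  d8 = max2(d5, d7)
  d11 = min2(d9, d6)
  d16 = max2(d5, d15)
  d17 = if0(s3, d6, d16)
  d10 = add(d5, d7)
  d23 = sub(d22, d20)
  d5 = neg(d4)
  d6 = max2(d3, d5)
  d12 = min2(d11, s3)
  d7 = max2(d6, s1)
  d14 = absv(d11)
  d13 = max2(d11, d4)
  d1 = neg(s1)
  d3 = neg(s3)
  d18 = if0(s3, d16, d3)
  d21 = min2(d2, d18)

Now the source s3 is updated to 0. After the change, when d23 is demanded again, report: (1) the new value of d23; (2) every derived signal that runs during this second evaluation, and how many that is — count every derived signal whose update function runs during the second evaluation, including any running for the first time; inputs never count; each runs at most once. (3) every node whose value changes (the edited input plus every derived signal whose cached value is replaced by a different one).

First demand of the output computes:
  d2 = max2(-8, 4) = 4
  d3 = neg(-8) = 8
  d4 = sub(-8, 8) = -16
  d5 = neg(-16) = 16
  d6 = max2(8, 16) = 16
  d9 = absv(4) = 4
  d11 = min2(4, 16) = 4
  d12 = min2(4, -8) = -8
  d15 = mul(8, -8) = -64
  d16 = max2(16, -64) = 16
  d18 = if0(s3=-8 -> else branch d3) = 8
  d19 = if0(s2=4 -> else branch d15) = -64
  d20 = sub(16, 8) = 8
  d21 = min2(4, 8) = 4
  d22 = if0(d19=-64 -> else branch d21) = 4
  d23 = sub(4, 8) = -4

After the edit, cleaning proceeds:
  d2: stays stale; no demand reaches it after the flip.
  d3: a read changed (s3 -8->0) — executes, giving 0.
  d4: a read changed (s3 -8->0; d3 8->0) — executes, giving 0.
  d5: a read changed (d4 -16->0) — executes, giving 0.
  d6: a read changed (d3 8->0; d5 16->0) — executes, giving 0.
  d11: a read changed (d6 16->0) — executes, giving 0.
  d12: a read changed (d11 4->0; s3 -8->0) — executes, giving 0.
  d15: a read changed (d3 8->0; d12 -8->0) — executes, giving 0.
  d16: a read changed (d5 16->0; d15 -64->0) — executes, giving 0.
  d18: a read changed (s3 -8->0; d3 8->0) — executes, giving 0.
  d19: a read changed (d15 -64->0) — executes, giving 0.
  d20: a read changed (d16 16->0; d18 8->0) — executes, giving 0.
  d21: stays stale; no demand reaches it after the flip.
  d22: a read changed (d19 -64->0) — executes, giving 4 — identical to its old value.
  d23: a read changed (d20 8->0) — executes, giving 4.

Note the branch switch — demand abandons d2, d21, which are never re-examined.

Demanding d23 again yields 4.
13 derived signals run: d3, d4, d5, d6, d11, d12, d15, d16, d18, d19, d20, d22, d23.
The nodes whose values change: s3, d3, d4, d5, d6, d11, d12, d15, d16, d18, d19, d20, d23.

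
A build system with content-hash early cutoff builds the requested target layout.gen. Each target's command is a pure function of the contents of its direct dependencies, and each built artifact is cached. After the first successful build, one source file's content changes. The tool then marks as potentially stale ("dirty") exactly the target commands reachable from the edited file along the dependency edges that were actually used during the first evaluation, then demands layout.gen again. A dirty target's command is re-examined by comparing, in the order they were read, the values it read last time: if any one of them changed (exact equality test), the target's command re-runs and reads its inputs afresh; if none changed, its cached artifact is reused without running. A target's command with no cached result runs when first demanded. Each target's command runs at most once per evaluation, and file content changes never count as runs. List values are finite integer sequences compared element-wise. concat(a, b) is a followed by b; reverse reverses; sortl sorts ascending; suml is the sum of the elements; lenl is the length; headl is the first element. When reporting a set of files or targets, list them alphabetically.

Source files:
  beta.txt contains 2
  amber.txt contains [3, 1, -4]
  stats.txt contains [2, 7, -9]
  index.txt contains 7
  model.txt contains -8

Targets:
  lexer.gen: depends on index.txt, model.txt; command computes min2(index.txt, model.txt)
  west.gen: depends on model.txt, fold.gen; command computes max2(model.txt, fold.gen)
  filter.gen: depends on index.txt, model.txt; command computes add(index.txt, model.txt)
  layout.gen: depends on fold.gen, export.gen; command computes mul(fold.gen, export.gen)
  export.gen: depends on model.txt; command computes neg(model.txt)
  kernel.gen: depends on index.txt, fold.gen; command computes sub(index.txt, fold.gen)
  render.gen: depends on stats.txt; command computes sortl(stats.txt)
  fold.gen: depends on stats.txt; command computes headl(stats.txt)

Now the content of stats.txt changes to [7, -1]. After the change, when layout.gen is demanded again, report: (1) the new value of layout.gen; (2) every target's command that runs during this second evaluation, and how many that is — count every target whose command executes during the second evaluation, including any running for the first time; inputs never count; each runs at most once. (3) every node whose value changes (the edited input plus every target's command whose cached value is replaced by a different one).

New value of layout.gen: 56.
Target commands that run: fold.gen, layout.gen — 2 in total.
Values that change: fold.gen, layout.gen, stats.txt.

First evaluation (everything demanded from the output):
  export.gen = neg(-8) = 8
  fold.gen = headl([2, 7, -9]) = 2
  layout.gen = mul(2, 8) = 16

Propagation after the edit:
  fold.gen: runs — stats.txt [2, 7, -9]->[7, -1]; result 7.
  layout.gen: runs — fold.gen 2->7; result 56.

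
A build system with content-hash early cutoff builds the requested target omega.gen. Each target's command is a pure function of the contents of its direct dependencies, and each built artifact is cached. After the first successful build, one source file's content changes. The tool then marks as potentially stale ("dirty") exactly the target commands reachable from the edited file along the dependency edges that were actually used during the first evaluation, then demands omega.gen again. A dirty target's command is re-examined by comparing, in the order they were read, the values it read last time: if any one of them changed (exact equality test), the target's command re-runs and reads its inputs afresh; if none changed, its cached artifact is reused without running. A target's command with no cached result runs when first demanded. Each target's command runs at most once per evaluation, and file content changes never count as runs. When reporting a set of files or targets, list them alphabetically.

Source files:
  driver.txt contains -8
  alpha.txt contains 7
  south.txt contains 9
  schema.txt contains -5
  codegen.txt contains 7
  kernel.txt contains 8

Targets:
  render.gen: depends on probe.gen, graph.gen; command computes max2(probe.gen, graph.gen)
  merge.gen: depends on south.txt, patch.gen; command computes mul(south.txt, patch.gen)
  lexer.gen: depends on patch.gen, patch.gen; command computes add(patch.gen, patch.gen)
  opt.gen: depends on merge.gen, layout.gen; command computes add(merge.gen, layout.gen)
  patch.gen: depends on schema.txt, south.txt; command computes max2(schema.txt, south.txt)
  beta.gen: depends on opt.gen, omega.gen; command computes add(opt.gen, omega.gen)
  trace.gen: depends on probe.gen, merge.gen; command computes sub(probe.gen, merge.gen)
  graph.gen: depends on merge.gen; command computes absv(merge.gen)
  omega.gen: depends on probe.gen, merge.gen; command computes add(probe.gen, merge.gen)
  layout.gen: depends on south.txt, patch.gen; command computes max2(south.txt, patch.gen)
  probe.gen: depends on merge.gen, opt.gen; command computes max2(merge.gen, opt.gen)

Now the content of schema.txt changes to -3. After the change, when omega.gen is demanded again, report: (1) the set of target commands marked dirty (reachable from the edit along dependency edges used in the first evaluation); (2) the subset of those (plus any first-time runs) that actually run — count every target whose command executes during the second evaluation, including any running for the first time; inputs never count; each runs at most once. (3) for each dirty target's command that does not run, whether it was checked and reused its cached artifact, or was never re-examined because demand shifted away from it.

Marked dirty: layout.gen, merge.gen, omega.gen, opt.gen, patch.gen, probe.gen.
Target commands that run: patch.gen — 1 in total.
Checked but reused from cache: layout.gen, merge.gen, omega.gen, opt.gen, probe.gen.
Key observation: the change is absorbed at patch.gen — it re-runs but produces the same value, and the output's value is unchanged.

First evaluation (everything demanded from the output):
  patch.gen = max2(-5, 9) = 9
  layout.gen = max2(9, 9) = 9
  merge.gen = mul(9, 9) = 81
  opt.gen = add(81, 9) = 90
  probe.gen = max2(81, 90) = 90
  omega.gen = add(90, 81) = 171

Propagation after the edit:
  patch.gen: runs — schema.txt -5->-3; result 9 (same value as before).
  layout.gen: checked — values it read are unchanged (south.txt unchanged, patch.gen unchanged); reused cached 9 without running.
  merge.gen: checked — values it read are unchanged (south.txt unchanged, patch.gen unchanged); reused cached 81 without running.
  opt.gen: checked — values it read are unchanged (merge.gen unchanged, layout.gen unchanged); reused cached 90 without running.
  probe.gen: checked — values it read are unchanged (merge.gen unchanged, opt.gen unchanged); reused cached 90 without running.
  omega.gen: checked — values it read are unchanged (probe.gen unchanged, merge.gen unchanged); reused cached 171 without running.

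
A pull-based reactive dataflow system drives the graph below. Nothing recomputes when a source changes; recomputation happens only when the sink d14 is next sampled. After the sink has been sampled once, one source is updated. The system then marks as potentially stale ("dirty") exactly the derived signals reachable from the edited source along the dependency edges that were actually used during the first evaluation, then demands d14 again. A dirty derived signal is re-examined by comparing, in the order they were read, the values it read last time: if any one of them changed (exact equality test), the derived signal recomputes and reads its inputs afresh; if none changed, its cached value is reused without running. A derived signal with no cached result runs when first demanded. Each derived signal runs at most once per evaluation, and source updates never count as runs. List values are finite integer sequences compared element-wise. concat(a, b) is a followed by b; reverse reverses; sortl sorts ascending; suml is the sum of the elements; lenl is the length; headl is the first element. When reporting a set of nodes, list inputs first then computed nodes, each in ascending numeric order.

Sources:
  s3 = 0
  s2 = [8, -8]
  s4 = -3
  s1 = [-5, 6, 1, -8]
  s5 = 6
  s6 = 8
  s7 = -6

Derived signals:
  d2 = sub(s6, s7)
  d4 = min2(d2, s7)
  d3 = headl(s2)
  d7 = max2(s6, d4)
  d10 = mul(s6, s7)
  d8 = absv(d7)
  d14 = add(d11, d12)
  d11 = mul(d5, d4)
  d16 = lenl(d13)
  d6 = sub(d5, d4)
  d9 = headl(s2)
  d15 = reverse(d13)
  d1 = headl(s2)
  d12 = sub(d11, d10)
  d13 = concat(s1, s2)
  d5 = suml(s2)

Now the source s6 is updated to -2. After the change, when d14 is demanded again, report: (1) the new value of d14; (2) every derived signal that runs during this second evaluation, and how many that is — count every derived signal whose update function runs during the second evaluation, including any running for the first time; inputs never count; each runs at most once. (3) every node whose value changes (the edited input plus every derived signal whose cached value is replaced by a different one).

New value of d14: -12.
Derived signals that run: d2, d4, d10, d12, d14 — 5 in total.
Values that change: s6, d2, d10, d12, d14.
Key observation: the cutoff stops propagation at d11 — its inputs' values are unchanged, so it reuses its cache.

First evaluation (everything demanded from the output):
  d2 = sub(8, -6) = 14
  d4 = min2(14, -6) = -6
  d5 = suml([8, -8]) = 0
  d10 = mul(8, -6) = -48
  d11 = mul(0, -6) = 0
  d12 = sub(0, -48) = 48
  d14 = add(0, 48) = 48

Propagation after the edit:
  d2: runs — s6 8->-2; result 4.
  d4: runs — d2 14->4; result -6 (same value as before).
  d10: runs — s6 8->-2; result 12.
  d11: checked — values it read are unchanged (d5 unchanged, d4 unchanged); reused cached 0 without running.
  d12: runs — d10 -48->12; result -12.
  d14: runs — d12 48->-12; result -12.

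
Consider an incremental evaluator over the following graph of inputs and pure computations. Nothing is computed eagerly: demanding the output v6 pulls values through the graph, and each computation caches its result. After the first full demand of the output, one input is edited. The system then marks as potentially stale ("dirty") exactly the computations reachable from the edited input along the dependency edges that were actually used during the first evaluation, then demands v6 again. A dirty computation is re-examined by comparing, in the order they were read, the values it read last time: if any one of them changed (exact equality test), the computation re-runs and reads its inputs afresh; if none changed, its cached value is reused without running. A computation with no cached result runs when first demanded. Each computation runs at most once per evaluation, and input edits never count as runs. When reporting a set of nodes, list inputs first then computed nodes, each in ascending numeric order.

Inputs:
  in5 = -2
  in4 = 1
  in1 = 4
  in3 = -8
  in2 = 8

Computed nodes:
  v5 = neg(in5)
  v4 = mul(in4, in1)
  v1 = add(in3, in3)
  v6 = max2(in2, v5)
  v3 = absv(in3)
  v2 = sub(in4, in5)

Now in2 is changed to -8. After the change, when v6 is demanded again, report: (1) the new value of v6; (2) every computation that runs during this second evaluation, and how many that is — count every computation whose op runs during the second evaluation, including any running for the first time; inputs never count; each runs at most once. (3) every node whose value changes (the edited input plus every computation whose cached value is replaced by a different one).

v6 now evaluates to 2.
Run set: v6 (1 run).
Changed values: in2, v6.

Initial pass — values computed on the first demand:
  v5 = neg(-2) = 2
  v6 = max2(8, 2) = 8

Second demand — change propagation:
  v6: re-runs because in2 8->-8; new result 2.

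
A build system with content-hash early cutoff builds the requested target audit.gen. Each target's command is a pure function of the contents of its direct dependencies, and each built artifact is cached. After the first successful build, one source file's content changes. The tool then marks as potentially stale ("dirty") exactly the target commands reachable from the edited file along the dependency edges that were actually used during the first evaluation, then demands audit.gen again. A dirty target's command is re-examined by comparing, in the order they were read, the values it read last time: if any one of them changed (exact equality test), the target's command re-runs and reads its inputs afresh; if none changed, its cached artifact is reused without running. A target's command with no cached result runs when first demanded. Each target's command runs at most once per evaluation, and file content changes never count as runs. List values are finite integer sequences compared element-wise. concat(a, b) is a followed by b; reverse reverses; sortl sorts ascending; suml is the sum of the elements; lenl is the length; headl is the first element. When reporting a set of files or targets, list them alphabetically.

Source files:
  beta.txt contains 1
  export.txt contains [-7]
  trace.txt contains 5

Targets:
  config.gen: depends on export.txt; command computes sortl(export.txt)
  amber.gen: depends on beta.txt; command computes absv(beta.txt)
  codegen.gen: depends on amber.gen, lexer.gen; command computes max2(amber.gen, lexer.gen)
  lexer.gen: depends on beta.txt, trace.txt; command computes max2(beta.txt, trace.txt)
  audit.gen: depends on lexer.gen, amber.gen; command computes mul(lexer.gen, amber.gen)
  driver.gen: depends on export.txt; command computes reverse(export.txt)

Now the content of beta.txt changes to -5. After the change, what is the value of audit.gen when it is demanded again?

New value of audit.gen: 25.

First evaluation (everything demanded from the output):
  amber.gen = absv(1) = 1
  lexer.gen = max2(1, 5) = 5
  audit.gen = mul(5, 1) = 5

Propagation after the edit:
  amber.gen: runs — beta.txt 1->-5; result 5.
  lexer.gen: runs — beta.txt 1->-5; result 5 (same value as before).
  audit.gen: runs — amber.gen 1->5; result 25.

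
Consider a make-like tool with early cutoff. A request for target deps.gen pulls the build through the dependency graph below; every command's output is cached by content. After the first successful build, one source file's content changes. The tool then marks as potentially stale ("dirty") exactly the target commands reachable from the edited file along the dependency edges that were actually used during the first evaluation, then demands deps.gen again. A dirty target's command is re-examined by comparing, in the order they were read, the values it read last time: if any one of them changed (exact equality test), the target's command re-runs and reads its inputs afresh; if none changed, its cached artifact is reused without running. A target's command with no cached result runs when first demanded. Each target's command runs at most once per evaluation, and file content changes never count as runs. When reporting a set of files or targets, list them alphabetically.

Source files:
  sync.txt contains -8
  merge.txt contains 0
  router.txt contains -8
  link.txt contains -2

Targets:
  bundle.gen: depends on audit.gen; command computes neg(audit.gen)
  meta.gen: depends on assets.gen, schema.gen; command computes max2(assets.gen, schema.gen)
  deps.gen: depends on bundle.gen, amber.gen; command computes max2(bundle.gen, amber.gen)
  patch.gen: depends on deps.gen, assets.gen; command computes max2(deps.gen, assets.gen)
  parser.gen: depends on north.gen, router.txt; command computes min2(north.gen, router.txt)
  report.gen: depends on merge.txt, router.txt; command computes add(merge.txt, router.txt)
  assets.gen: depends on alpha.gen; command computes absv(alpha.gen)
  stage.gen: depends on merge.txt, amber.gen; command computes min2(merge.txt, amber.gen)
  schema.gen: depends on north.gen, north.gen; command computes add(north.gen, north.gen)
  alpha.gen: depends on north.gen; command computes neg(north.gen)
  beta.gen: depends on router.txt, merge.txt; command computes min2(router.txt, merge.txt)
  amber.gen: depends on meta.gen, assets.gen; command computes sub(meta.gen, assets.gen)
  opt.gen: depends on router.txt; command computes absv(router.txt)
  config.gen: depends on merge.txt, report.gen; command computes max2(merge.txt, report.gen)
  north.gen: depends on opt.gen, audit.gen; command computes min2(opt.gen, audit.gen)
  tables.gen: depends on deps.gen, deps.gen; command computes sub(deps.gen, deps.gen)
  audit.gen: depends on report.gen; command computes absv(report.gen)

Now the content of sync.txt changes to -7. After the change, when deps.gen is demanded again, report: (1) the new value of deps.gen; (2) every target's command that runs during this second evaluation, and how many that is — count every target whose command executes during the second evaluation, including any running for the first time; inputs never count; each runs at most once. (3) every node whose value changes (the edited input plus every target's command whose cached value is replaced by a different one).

Demanding deps.gen again yields 8.
0 target commands run: none.
The nodes whose values change: sync.txt.
Note the shortcut — nothing in the graph depends on sync.txt at all, so no recomputation happens.

First demand of the output computes:
  opt.gen = absv(-8) = 8
  report.gen = add(0, -8) = -8
  audit.gen = absv(-8) = 8
  bundle.gen = neg(8) = -8
  north.gen = min2(8, 8) = 8
  alpha.gen = neg(8) = -8
  assets.gen = absv(-8) = 8
  schema.gen = add(8, 8) = 16
  meta.gen = max2(8, 16) = 16
  amber.gen = sub(16, 8) = 8
  deps.gen = max2(-8, 8) = 8

After the edit, cleaning proceeds:
  no node depends on sync.txt at all; the second demand re-runs nothing.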